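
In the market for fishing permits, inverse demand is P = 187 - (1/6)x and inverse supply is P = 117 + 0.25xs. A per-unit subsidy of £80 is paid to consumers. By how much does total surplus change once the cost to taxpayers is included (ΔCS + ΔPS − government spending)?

Pre-subsidy: 187 - (1/6)x = 117 + 0.25x gives x* = 168 and P* = 159.
With the rebate, buyers effectively pay Pb = Ps − 80, where Ps is the price sellers receive.
On the curves, Pb = 187 - (1/6)x and Ps = 117 + 0.25x; the wedge Ps − Pb = 80 gives 117 + 0.25x − (187 - (1/6)x) = 80, so x' = 360.
Then Pb = 187 − (1/6)·360 = 127 and Ps = 117 + 0.25·360 = 207.
ΔCS = ½(168 + 360)(159 − 127) = 8448; ΔPS = ½(168 + 360)(207 − 159) = 12672.
Government spending = 80 × 360 = 28800.
Net change = 8448 + 12672 − 28800 = -7680. The loss equals the DWL triangle ½·80·192.

Net change in total surplus = -£7680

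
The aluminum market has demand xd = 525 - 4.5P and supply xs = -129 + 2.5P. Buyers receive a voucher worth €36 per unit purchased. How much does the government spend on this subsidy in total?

Pre-subsidy: 525 - 4.5P = -129 + 2.5P gives P* = 654/7, x* = 732/7.
With the rebate, buyers effectively pay Pb = Ps − 36, where Ps is the price sellers receive.
Demand in terms of Ps becomes xd = 525 − 4.5(Ps − 36) = 687 - 4.5Ps. Setting this equal to supply: 687 - 4.5Ps = -129 + 2.5Ps, so Ps = 816/7.
Buyers pay Pb = 816/7 − 36 = 564/7; x' = -129 + 2.5·(816/7) = 1137/7.
Government outlay = subsidy × quantity = 36 × 1137/7 = 40932/7.

Government cost = 40932/7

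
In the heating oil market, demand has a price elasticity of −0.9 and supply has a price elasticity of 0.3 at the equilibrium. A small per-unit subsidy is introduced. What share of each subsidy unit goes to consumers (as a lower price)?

Consumer share = 0.25

For a small subsidy around the equilibrium, the benefit split depends on the relative slopes, which at a point are proportional to the elasticities.
Buyer share = εs/(εs + |εd|) = 0.3/(0.3 + 0.9) = 0.25; seller share = |εd|/(εs + |εd|) = 0.75.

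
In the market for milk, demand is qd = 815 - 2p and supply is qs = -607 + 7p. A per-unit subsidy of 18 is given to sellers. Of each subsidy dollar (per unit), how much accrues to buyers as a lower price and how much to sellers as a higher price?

Buyers gain 14 per unit; sellers gain 4 per unit

Pre-subsidy: 815 - 2p = -607 + 7p gives p* = 158, q* = 499.
With the subsidy, sellers receive ps = pb + 18 for each unit, where pb is the price buyers pay.
Supply in terms of pb becomes qs = -607 + 7(pb + 18) = -481 + 7pb. Setting this equal to demand: 815 - 2pb = -481 + 7pb, so pb = 144.
Sellers receive ps = 144 + 18 = 162; q' = 815 − 2·144 = 527.
Buyers' price falls by p* − pb = 158 − 144 = 14; sellers' price rises by ps − p* = 162 − 158 = 4.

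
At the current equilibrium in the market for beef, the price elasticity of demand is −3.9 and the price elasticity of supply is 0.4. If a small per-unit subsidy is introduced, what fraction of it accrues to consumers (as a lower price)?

Consumer share = 4/43

For a small subsidy around the equilibrium, the benefit split depends on the relative slopes, which at a point are proportional to the elasticities.
Buyer share = εs/(εs + |εd|) = 0.4/(0.4 + 3.9) = 4/43; seller share = |εd|/(εs + |εd|) = 39/43.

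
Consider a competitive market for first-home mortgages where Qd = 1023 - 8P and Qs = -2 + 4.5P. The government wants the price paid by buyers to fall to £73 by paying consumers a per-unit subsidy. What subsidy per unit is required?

At a buyer price of 73, quantity demanded is 1023 − 8·73 = 439.
Sellers supply 439 only when they receive Ps with -2 + 4.5·Ps = 439, i.e. Ps = 98.
s = Ps − Pb = 98 − 73 = 25.

Required subsidy s = £25 per unit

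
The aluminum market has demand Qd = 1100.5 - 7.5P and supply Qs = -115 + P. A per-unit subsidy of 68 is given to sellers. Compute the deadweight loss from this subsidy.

Pre-subsidy: 1100.5 - 7.5P = -115 + P gives P* = 143, Q* = 28.
With the subsidy, sellers receive Ps = Pb + 68 for each unit, where Pb is the price buyers pay.
Supply in terms of Pb becomes Qs = -115 + 1(Pb + 68) = -47 + Pb. Setting this equal to demand: 1100.5 - 7.5Pb = -47 + Pb, so Pb = 135.
Sellers receive Ps = 135 + 68 = 203; Q' = 1100.5 − 7.5·135 = 88.
The subsidy expands output by 88 − 28 = 60 past the efficient level; on those units the gap between marginal cost and willingness to pay runs from 0 up to 68.
DWL = ½ × 68 × 60 = 2040.

Deadweight loss = 2040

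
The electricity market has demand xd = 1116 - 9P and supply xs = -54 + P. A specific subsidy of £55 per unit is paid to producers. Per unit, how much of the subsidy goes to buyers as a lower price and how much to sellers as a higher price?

Pre-subsidy: 1116 - 9P = -54 + P gives P* = 117, x* = 63.
With the subsidy, sellers receive Ps = Pb + 55 for each unit, where Pb is the price buyers pay.
Supply in terms of Pb becomes xs = -54 + 1(Pb + 55) = 1 + Pb. Setting this equal to demand: 1116 - 9Pb = 1 + Pb, so Pb = 111.5.
Sellers receive Ps = 111.5 + 55 = 166.5; x' = 1116 − 9·111.5 = 112.5.
Buyers' price falls by P* − Pb = 117 − 111.5 = 5.5; sellers' price rises by Ps − P* = 166.5 − 117 = 49.5.

Buyers gain £5.5 per unit; sellers gain £49.5 per unit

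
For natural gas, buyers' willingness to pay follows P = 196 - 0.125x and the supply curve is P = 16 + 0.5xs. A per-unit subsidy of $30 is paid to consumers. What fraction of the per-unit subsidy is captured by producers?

Pre-subsidy: 196 - 0.125x = 16 + 0.5x gives x* = 288 and P* = 160.
With the rebate, buyers effectively pay Pb = Ps − 30, where Ps is the price sellers receive.
On the curves, Pb = 196 - 0.125x and Ps = 16 + 0.5x; the wedge Ps − Pb = 30 gives 16 + 0.5x − (196 - 0.125x) = 30, so x' = 336.
Then Pb = 196 − 0.125·336 = 154 and Ps = 16 + 0.5·336 = 184.
Buyers' price falls by P* − Pb = 160 − 154 = 6; sellers' price rises by Ps − P* = 184 − 160 = 24.
So producers capture 24/30 = 0.8 of each unit of subsidy.

Producer share = 0.8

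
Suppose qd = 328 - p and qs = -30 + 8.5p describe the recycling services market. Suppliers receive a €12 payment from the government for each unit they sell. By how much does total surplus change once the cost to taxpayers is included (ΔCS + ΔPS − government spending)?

Pre-subsidy: 328 - p = -30 + 8.5p gives p* = 716/19, q* = 5516/19.
With the subsidy, sellers receive ps = pb + 12 for each unit, where pb is the price buyers pay.
Supply in terms of pb becomes qs = -30 + 8.5(pb + 12) = 72 + 8.5pb. Setting this equal to demand: 328 - pb = 72 + 8.5pb, so pb = 512/19.
Sellers receive ps = 512/19 + 12 = 740/19; q' = 328 − 1·(512/19) = 5720/19.
ΔCS = ½(5516/19 + 5720/19)(716/19 − 512/19) = 1146072/361; ΔPS = ½(5516/19 + 5720/19)(740/19 − 716/19) = 134832/361.
Government spending = 12 × 5720/19 = 68640/19.
Net change = 1146072/361 + 134832/361 − 68640/19 = -1224/19. The loss equals the DWL triangle ½·12·204/19.

Net change in total surplus = -1224/19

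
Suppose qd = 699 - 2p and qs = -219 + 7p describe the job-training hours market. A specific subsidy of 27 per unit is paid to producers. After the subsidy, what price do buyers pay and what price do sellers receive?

Pre-subsidy: 699 - 2p = -219 + 7p gives p* = 102, q* = 495.
With the subsidy, sellers receive ps = pb + 27 for each unit, where pb is the price buyers pay.
Supply in terms of pb becomes qs = -219 + 7(pb + 27) = -30 + 7pb. Setting this equal to demand: 699 - 2pb = -30 + 7pb, so pb = 81.
Sellers receive ps = 81 + 27 = 108; q' = 699 − 2·81 = 537.

Buyers pay 81; sellers receive 108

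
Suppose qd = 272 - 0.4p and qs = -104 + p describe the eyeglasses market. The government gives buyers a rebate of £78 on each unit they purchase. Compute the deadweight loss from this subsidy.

Pre-subsidy: 272 - 0.4p = -104 + p gives p* = 1880/7, q* = 1152/7.
With the rebate, buyers effectively pay pb = ps − 78, where ps is the price sellers receive.
Demand in terms of ps becomes qd = 272 − 0.4(ps − 78) = 303.2 - 0.4ps. Setting this equal to supply: 303.2 - 0.4ps = -104 + ps, so ps = 2036/7.
Buyers pay pb = 2036/7 − 78 = 1490/7; q' = -104 + 1·(2036/7) = 1308/7.
The subsidy expands output by 1308/7 − 1152/7 = 156/7 past the efficient level; on those units the gap between marginal cost and willingness to pay runs from 0 up to 78.
DWL = ½ × 78 × 156/7 = 6084/7.

Deadweight loss = 6084/7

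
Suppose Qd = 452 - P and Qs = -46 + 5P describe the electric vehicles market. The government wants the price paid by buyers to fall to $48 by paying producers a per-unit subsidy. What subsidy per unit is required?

At a buyer price of 48, quantity demanded is 452 − 1·48 = 404.
Sellers supply 404 only when they receive Ps with -46 + 5·Ps = 404, i.e. Ps = 90.
s = Ps − Pb = 90 − 48 = 42.

Required subsidy s = $42 per unit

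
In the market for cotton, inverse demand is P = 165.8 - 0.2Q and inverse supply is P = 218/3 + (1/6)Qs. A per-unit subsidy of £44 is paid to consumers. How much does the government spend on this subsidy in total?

Pre-subsidy: 165.8 - 0.2Q = 218/3 + (1/6)Q gives Q* = 254 and P* = 115.
With the rebate, buyers effectively pay Pb = Ps − 44, where Ps is the price sellers receive.
On the curves, Pb = 165.8 - 0.2Q and Ps = 218/3 + (1/6)Q; the wedge Ps − Pb = 44 gives 218/3 + (1/6)Q − (165.8 - 0.2Q) = 44, so Q' = 374.
Then Pb = 165.8 − 0.2·374 = 91 and Ps = 218/3 + (1/6)·374 = 135.
Government outlay = subsidy × quantity = 44 × 374 = 16456.

Government cost = £16456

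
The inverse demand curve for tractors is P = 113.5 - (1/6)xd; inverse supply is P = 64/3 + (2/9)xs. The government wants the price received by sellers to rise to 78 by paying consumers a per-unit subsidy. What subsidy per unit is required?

At a seller price of 78, quantity supplied is -96 + 4.5·78 = 255.
Buyers absorb 255 only when they pay Pb = 113.5 − (1/6)·255 = 71.
s = Ps − Pb = 78 − 71 = 7.

Required subsidy s = 7 per unit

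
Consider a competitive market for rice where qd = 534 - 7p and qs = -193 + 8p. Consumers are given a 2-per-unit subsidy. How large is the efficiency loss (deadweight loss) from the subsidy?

Deadweight loss = 112/15

Pre-subsidy: 534 - 7p = -193 + 8p gives p* = 727/15, q* = 2921/15.
With the rebate, buyers effectively pay pb = ps − 2, where ps is the price sellers receive.
Demand in terms of ps becomes qd = 534 − 7(ps − 2) = 548 - 7ps. Setting this equal to supply: 548 - 7ps = -193 + 8ps, so ps = 49.4.
Buyers pay pb = 49.4 − 2 = 47.4; q' = -193 + 8·49.4 = 202.2.
The subsidy expands output by 202.2 − 2921/15 = 112/15 past the efficient level; on those units the gap between marginal cost and willingness to pay runs from 0 up to 2.
DWL = ½ × 2 × 112/15 = 112/15.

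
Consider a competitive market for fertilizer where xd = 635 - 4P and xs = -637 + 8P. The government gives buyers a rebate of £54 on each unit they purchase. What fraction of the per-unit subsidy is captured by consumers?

Pre-subsidy: 635 - 4P = -637 + 8P gives P* = 106, x* = 211.
With the rebate, buyers effectively pay Pb = Ps − 54, where Ps is the price sellers receive.
Demand in terms of Ps becomes xd = 635 − 4(Ps − 54) = 851 - 4Ps. Setting this equal to supply: 851 - 4Ps = -637 + 8Ps, so Ps = 124.
Buyers pay Pb = 124 − 54 = 70; x' = -637 + 8·124 = 355.
Buyers' price falls by P* − Pb = 106 − 70 = 36; sellers' price rises by Ps − P* = 124 − 106 = 18.
So consumers capture 36/54 = 2/3 of each unit of subsidy.

Consumer share = 2/3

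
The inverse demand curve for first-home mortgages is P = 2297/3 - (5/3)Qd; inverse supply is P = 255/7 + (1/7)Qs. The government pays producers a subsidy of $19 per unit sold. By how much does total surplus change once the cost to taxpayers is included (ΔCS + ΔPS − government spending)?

Net change in total surplus = -$99.75

Pre-subsidy: 2297/3 - (5/3)Q = 255/7 + (1/7)Q gives Q* = 403 and P* = 94.
With the subsidy, sellers receive Ps = Pb + 19 for each unit, where Pb is the price buyers pay.
On the curves, Pb = 2297/3 - (5/3)Q and Ps = 255/7 + (1/7)Q; the wedge Ps − Pb = 19 gives 255/7 + (1/7)Q − (2297/3 - (5/3)Q) = 19, so Q' = 413.5.
Then Pb = 2297/3 − (5/3)·413.5 = 76.5 and Ps = 255/7 + (1/7)·413.5 = 95.5.
ΔCS = ½(403 + 413.5)(94 − 76.5) = 7144.375; ΔPS = ½(403 + 413.5)(95.5 − 94) = 612.375.
Government spending = 19 × 413.5 = 7856.5.
Net change = 7144.375 + 612.375 − 7856.5 = -99.75. The loss equals the DWL triangle ½·19·10.5.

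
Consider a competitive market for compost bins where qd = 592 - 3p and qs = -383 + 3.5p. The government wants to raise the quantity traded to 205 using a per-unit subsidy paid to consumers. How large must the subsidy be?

Required subsidy s = 39 per unit

At q = 205, invert demand for the buyer price: pb = (592 − 205)/3 = 129; invert supply for the seller price: ps = (205 − (-383))/3.5 = 168.
The subsidy must fill the gap: s = ps − pb = 168 − 129 = 39.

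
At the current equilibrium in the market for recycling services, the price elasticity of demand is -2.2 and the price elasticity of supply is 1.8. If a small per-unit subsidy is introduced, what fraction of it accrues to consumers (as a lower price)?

For a small subsidy around the equilibrium, the benefit split depends on the relative slopes, which at a point are proportional to the elasticities.
Buyer share = εs/(εs + |εd|) = 1.8/(1.8 + 2.2) = 0.45; seller share = |εd|/(εs + |εd|) = 0.55.

Consumer share = 0.45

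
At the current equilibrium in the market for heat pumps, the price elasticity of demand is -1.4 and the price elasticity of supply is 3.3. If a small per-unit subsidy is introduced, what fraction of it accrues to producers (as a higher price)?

For a small subsidy around the equilibrium, the benefit split depends on the relative slopes, which at a point are proportional to the elasticities.
Buyer share = εs/(εs + |εd|) = 3.3/(3.3 + 1.4) = 33/47; seller share = |εd|/(εs + |εd|) = 14/47.
So producers capture 14/47 of the subsidy.

Producer share = 14/47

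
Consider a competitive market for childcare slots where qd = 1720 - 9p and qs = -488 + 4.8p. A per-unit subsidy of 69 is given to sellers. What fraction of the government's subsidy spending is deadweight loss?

Pre-subsidy: 1720 - 9p = -488 + 4.8p gives p* = 160, q* = 280.
With the subsidy, sellers receive ps = pb + 69 for each unit, where pb is the price buyers pay.
Supply in terms of pb becomes qs = -488 + 4.8(pb + 69) = -156.8 + 4.8pb. Setting this equal to demand: 1720 - 9pb = -156.8 + 4.8pb, so pb = 136.
Sellers receive ps = 136 + 69 = 205; q' = 1720 − 9·136 = 496.
ΔCS = ½(280 + 496)(160 − 136) = 9312; ΔPS = ½(280 + 496)(205 − 160) = 17460.
Government spending = 69 × 496 = 34224.
DWL = ½ × 69 × (496 − 280) = 7452; fraction = 7452 / 34224 = 27/124.

DWL / government spending = 27/124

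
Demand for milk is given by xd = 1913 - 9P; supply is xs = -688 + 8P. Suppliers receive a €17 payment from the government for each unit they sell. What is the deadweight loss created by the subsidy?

Pre-subsidy: 1913 - 9P = -688 + 8P gives P* = 153, x* = 536.
With the subsidy, sellers receive Ps = Pb + 17 for each unit, where Pb is the price buyers pay.
Supply in terms of Pb becomes xs = -688 + 8(Pb + 17) = -552 + 8Pb. Setting this equal to demand: 1913 - 9Pb = -552 + 8Pb, so Pb = 145.
Sellers receive Ps = 145 + 17 = 162; x' = 1913 − 9·145 = 608.
The subsidy expands output by 608 − 536 = 72 past the efficient level; on those units the gap between marginal cost and willingness to pay runs from 0 up to 17.
DWL = ½ × 17 × 72 = 612.

Deadweight loss = €612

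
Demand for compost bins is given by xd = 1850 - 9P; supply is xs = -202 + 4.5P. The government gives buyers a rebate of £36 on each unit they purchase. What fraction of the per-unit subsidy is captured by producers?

Pre-subsidy: 1850 - 9P = -202 + 4.5P gives P* = 152, x* = 482.
With the rebate, buyers effectively pay Pb = Ps − 36, where Ps is the price sellers receive.
Demand in terms of Ps becomes xd = 1850 − 9(Ps − 36) = 2174 - 9Ps. Setting this equal to supply: 2174 - 9Ps = -202 + 4.5Ps, so Ps = 176.
Buyers pay Pb = 176 − 36 = 140; x' = -202 + 4.5·176 = 590.
Buyers' price falls by P* − Pb = 152 − 140 = 12; sellers' price rises by Ps − P* = 176 − 152 = 24.
So producers capture 24/36 = 2/3 of each unit of subsidy.

Producer share = 2/3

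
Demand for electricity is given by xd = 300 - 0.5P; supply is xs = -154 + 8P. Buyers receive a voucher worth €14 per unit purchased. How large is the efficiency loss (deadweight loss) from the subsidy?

Pre-subsidy: 300 - 0.5P = -154 + 8P gives P* = 908/17, x* = 4646/17.
With the rebate, buyers effectively pay Pb = Ps − 14, where Ps is the price sellers receive.
Demand in terms of Ps becomes xd = 300 − 0.5(Ps − 14) = 307 - 0.5Ps. Setting this equal to supply: 307 - 0.5Ps = -154 + 8Ps, so Ps = 922/17.
Buyers pay Pb = 922/17 − 14 = 684/17; x' = -154 + 8·(922/17) = 4758/17.
The subsidy expands output by 4758/17 − 4646/17 = 112/17 past the efficient level; on those units the gap between marginal cost and willingness to pay runs from 0 up to 14.
DWL = ½ × 14 × 112/17 = 784/17.

Deadweight loss = 784/17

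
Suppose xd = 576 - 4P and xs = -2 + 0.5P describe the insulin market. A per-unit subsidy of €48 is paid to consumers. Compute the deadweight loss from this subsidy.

Deadweight loss = €512

Pre-subsidy: 576 - 4P = -2 + 0.5P gives P* = 1156/9, x* = 560/9.
With the rebate, buyers effectively pay Pb = Ps − 48, where Ps is the price sellers receive.
Demand in terms of Ps becomes xd = 576 − 4(Ps − 48) = 768 - 4Ps. Setting this equal to supply: 768 - 4Ps = -2 + 0.5Ps, so Ps = 1540/9.
Buyers pay Pb = 1540/9 − 48 = 1108/9; x' = -2 + 0.5·(1540/9) = 752/9.
The subsidy expands output by 752/9 − 560/9 = 64/3 past the efficient level; on those units the gap between marginal cost and willingness to pay runs from 0 up to 48.
DWL = ½ × 48 × 64/3 = 512.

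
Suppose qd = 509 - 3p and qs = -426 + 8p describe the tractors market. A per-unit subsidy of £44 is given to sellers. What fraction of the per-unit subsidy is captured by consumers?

Consumer share = 8/11

Pre-subsidy: 509 - 3p = -426 + 8p gives p* = 85, q* = 254.
With the subsidy, sellers receive ps = pb + 44 for each unit, where pb is the price buyers pay.
Supply in terms of pb becomes qs = -426 + 8(pb + 44) = -74 + 8pb. Setting this equal to demand: 509 - 3pb = -74 + 8pb, so pb = 53.
Sellers receive ps = 53 + 44 = 97; q' = 509 − 3·53 = 350.
Buyers' price falls by p* − pb = 85 − 53 = 32; sellers' price rises by ps − p* = 97 − 85 = 12.
So consumers capture 32/44 = 8/11 of each unit of subsidy.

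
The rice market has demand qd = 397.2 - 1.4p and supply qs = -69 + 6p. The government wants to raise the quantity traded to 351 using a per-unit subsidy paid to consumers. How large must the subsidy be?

At q = 351, invert demand for the buyer price: pb = (397.2 − 351)/1.4 = 33; invert supply for the seller price: ps = (351 − (-69))/6 = 70.
The subsidy must fill the gap: s = ps − pb = 70 − 33 = 37.

Required subsidy s = 37 per unit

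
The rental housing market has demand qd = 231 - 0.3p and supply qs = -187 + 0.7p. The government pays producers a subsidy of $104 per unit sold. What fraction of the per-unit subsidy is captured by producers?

Producer share = 0.3

Pre-subsidy: 231 - 0.3p = -187 + 0.7p gives p* = 418, q* = 105.6.
With the subsidy, sellers receive ps = pb + 104 for each unit, where pb is the price buyers pay.
Supply in terms of pb becomes qs = -187 + 0.7(pb + 104) = -114.2 + 0.7pb. Setting this equal to demand: 231 - 0.3pb = -114.2 + 0.7pb, so pb = 345.2.
Sellers receive ps = 345.2 + 104 = 449.2; q' = 231 − 0.3·345.2 = 127.44.
Buyers' price falls by p* − pb = 418 − 345.2 = 72.8; sellers' price rises by ps − p* = 449.2 − 418 = 31.2.
So producers capture 31.2/104 = 0.3 of each unit of subsidy.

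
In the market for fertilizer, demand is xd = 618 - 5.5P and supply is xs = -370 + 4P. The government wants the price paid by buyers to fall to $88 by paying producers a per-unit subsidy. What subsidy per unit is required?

Required subsidy s = $38 per unit

At a buyer price of 88, quantity demanded is 618 − 5.5·88 = 134.
Sellers supply 134 only when they receive Ps with -370 + 4·Ps = 134, i.e. Ps = 126.
s = Ps − Pb = 126 − 88 = 38.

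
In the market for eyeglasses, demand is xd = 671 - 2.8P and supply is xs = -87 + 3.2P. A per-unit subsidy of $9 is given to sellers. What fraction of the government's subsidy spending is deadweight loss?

Pre-subsidy: 671 - 2.8P = -87 + 3.2P gives P* = 379/3, x* = 4759/15.
With the subsidy, sellers receive Ps = Pb + 9 for each unit, where Pb is the price buyers pay.
Supply in terms of Pb becomes xs = -87 + 3.2(Pb + 9) = -58.2 + 3.2Pb. Setting this equal to demand: 671 - 2.8Pb = -58.2 + 3.2Pb, so Pb = 1823/15.
Sellers receive Ps = 1823/15 + 9 = 1958/15; x' = 671 − 2.8·(1823/15) = 24803/75.
ΔCS = ½(4759/15 + 24803/75)(379/3 − 1823/15) = 1555.136; ΔPS = ½(4759/15 + 24803/75)(1958/15 − 379/3) = 1360.744.
Government spending = 9 × 24803/75 = 2976.36.
DWL = ½ × 9 × (24803/75 − 4759/15) = 60.48; fraction = 60.48 / 2976.36 = 504/24803.

DWL / government spending = 504/24803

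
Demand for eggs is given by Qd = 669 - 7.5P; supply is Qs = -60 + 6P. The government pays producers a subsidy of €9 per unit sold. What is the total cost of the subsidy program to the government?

Pre-subsidy: 669 - 7.5P = -60 + 6P gives P* = 54, Q* = 264.
With the subsidy, sellers receive Ps = Pb + 9 for each unit, where Pb is the price buyers pay.
Supply in terms of Pb becomes Qs = -60 + 6(Pb + 9) = -6 + 6Pb. Setting this equal to demand: 669 - 7.5Pb = -6 + 6Pb, so Pb = 50.
Sellers receive Ps = 50 + 9 = 59; Q' = 669 − 7.5·50 = 294.
Government outlay = subsidy × quantity = 9 × 294 = 2646.

Government cost = €2646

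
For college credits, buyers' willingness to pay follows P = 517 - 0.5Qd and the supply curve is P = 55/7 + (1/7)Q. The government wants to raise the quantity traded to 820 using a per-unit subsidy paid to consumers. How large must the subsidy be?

At Q = 820, from the demand curve buyers pay Pb = 517 − 0.5·820 = 107; from the supply curve sellers need Ps = 55/7 + (1/7)·820 = 125.
The subsidy must fill the gap: s = Ps − Pb = 125 − 107 = 18.

Required subsidy s = 18 per unit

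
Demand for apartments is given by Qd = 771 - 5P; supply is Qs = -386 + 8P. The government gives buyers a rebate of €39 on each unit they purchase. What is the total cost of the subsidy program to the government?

Government cost = €17394

Pre-subsidy: 771 - 5P = -386 + 8P gives P* = 89, Q* = 326.
With the rebate, buyers effectively pay Pb = Ps − 39, where Ps is the price sellers receive.
Demand in terms of Ps becomes Qd = 771 − 5(Ps − 39) = 966 - 5Ps. Setting this equal to supply: 966 - 5Ps = -386 + 8Ps, so Ps = 104.
Buyers pay Pb = 104 − 39 = 65; Q' = -386 + 8·104 = 446.
Government outlay = subsidy × quantity = 39 × 446 = 17394.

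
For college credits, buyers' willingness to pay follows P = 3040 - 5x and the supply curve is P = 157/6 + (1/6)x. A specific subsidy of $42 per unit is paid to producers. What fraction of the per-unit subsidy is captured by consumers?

Pre-subsidy: 3040 - 5x = 157/6 + (1/6)x gives x* = 18083/31 and P* = 3825/31.
With the subsidy, sellers receive Ps = Pb + 42 for each unit, where Pb is the price buyers pay.
On the curves, Pb = 3040 - 5x and Ps = 157/6 + (1/6)x; the wedge Ps − Pb = 42 gives 157/6 + (1/6)x − (3040 - 5x) = 42, so x' = 18335/31.
Then Pb = 3040 − 5·(18335/31) = 2565/31 and Ps = 157/6 + (1/6)·(18335/31) = 3867/31.
Buyers' price falls by P* − Pb = 3825/31 − 2565/31 = 1260/31; sellers' price rises by Ps − P* = 3867/31 − 3825/31 = 42/31.
So consumers capture (1260/31)/42 = 30/31 of each unit of subsidy.

Consumer share = 30/31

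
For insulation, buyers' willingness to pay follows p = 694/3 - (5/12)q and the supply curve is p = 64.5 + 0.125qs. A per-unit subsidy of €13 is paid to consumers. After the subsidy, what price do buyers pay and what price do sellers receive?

Pre-subsidy: 694/3 - (5/12)q = 64.5 + 0.125q gives q* = 308 and p* = 103.
With the rebate, buyers effectively pay pb = ps − 13, where ps is the price sellers receive.
On the curves, pb = 694/3 - (5/12)q and ps = 64.5 + 0.125q; the wedge ps − pb = 13 gives 64.5 + 0.125q − (694/3 - (5/12)q) = 13, so q' = 332.
Then pb = 694/3 − (5/12)·332 = 93 and ps = 64.5 + 0.125·332 = 106.

Buyers pay €93; sellers receive €106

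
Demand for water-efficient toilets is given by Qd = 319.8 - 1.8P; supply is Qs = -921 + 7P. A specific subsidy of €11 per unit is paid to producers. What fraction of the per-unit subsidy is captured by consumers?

Pre-subsidy: 319.8 - 1.8P = -921 + 7P gives P* = 141, Q* = 66.
With the subsidy, sellers receive Ps = Pb + 11 for each unit, where Pb is the price buyers pay.
Supply in terms of Pb becomes Qs = -921 + 7(Pb + 11) = -844 + 7Pb. Setting this equal to demand: 319.8 - 1.8Pb = -844 + 7Pb, so Pb = 132.25.
Sellers receive Ps = 132.25 + 11 = 143.25; Q' = 319.8 − 1.8·132.25 = 81.75.
Buyers' price falls by P* − Pb = 141 − 132.25 = 8.75; sellers' price rises by Ps − P* = 143.25 − 141 = 2.25.
So consumers capture 8.75/11 = 35/44 of each unit of subsidy.

Consumer share = 35/44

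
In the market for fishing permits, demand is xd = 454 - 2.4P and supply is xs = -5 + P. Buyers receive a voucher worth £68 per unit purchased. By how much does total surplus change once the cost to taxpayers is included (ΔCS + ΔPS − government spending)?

Net change in total surplus = -£1632

Pre-subsidy: 454 - 2.4P = -5 + P gives P* = 135, x* = 130.
With the rebate, buyers effectively pay Pb = Ps − 68, where Ps is the price sellers receive.
Demand in terms of Ps becomes xd = 454 − 2.4(Ps − 68) = 617.2 - 2.4Ps. Setting this equal to supply: 617.2 - 2.4Ps = -5 + Ps, so Ps = 183.
Buyers pay Pb = 183 − 68 = 115; x' = -5 + 1·183 = 178.
ΔCS = ½(130 + 178)(135 − 115) = 3080; ΔPS = ½(130 + 178)(183 − 135) = 7392.
Government spending = 68 × 178 = 12104.
Net change = 3080 + 7392 − 12104 = -1632. The loss equals the DWL triangle ½·68·48.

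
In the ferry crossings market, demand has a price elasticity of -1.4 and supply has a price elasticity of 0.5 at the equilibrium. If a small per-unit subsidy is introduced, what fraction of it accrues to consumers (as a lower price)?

Consumer share = 5/19

For a small subsidy around the equilibrium, the benefit split depends on the relative slopes, which at a point are proportional to the elasticities.
Buyer share = εs/(εs + |εd|) = 0.5/(0.5 + 1.4) = 5/19; seller share = |εd|/(εs + |εd|) = 14/19.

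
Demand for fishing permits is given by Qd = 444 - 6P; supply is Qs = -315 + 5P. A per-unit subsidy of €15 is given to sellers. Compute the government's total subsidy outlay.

Government cost = 11700/11

Pre-subsidy: 444 - 6P = -315 + 5P gives P* = 69, Q* = 30.
With the subsidy, sellers receive Ps = Pb + 15 for each unit, where Pb is the price buyers pay.
Supply in terms of Pb becomes Qs = -315 + 5(Pb + 15) = -240 + 5Pb. Setting this equal to demand: 444 - 6Pb = -240 + 5Pb, so Pb = 684/11.
Sellers receive Ps = 684/11 + 15 = 849/11; Q' = 444 − 6·(684/11) = 780/11.
Government outlay = subsidy × quantity = 15 × 780/11 = 11700/11.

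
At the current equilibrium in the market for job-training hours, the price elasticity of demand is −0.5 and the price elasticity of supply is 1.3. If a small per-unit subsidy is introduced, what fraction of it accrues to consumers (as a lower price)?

For a small subsidy around the equilibrium, the benefit split depends on the relative slopes, which at a point are proportional to the elasticities.
Buyer share = εs/(εs + |εd|) = 1.3/(1.3 + 0.5) = 13/18; seller share = |εd|/(εs + |εd|) = 5/18.

Consumer share = 13/18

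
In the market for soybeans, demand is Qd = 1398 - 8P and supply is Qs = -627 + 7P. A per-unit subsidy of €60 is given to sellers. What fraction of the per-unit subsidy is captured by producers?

Producer share = 8/15

Pre-subsidy: 1398 - 8P = -627 + 7P gives P* = 135, Q* = 318.
With the subsidy, sellers receive Ps = Pb + 60 for each unit, where Pb is the price buyers pay.
Supply in terms of Pb becomes Qs = -627 + 7(Pb + 60) = -207 + 7Pb. Setting this equal to demand: 1398 - 8Pb = -207 + 7Pb, so Pb = 107.
Sellers receive Ps = 107 + 60 = 167; Q' = 1398 − 8·107 = 542.
Buyers' price falls by P* − Pb = 135 − 107 = 28; sellers' price rises by Ps − P* = 167 − 135 = 32.
So producers capture 32/60 = 8/15 of each unit of subsidy.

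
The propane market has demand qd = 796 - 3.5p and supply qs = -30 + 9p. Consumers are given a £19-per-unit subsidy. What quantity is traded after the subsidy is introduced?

q' = 612.6

Pre-subsidy: 796 - 3.5p = -30 + 9p gives p* = 66.08, q* = 564.72.
With the rebate, buyers effectively pay pb = ps − 19, where ps is the price sellers receive.
Demand in terms of ps becomes qd = 796 − 3.5(ps − 19) = 862.5 - 3.5ps. Setting this equal to supply: 862.5 - 3.5ps = -30 + 9ps, so ps = 71.4.
Buyers pay pb = 71.4 − 19 = 52.4; q' = -30 + 9·71.4 = 612.6.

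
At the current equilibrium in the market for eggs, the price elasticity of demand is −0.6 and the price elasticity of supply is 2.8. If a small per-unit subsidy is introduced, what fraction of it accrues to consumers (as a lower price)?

Consumer share = 14/17

For a small subsidy around the equilibrium, the benefit split depends on the relative slopes, which at a point are proportional to the elasticities.
Buyer share = εs/(εs + |εd|) = 2.8/(2.8 + 0.6) = 14/17; seller share = |εd|/(εs + |εd|) = 3/17.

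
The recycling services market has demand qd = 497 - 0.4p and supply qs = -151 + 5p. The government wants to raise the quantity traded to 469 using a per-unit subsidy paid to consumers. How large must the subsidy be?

At q = 469, invert demand for the buyer price: pb = (497 − 469)/0.4 = 70; invert supply for the seller price: ps = (469 − (-151))/5 = 124.
The subsidy must fill the gap: s = ps − pb = 124 − 70 = 54.

Required subsidy s = 54 per unit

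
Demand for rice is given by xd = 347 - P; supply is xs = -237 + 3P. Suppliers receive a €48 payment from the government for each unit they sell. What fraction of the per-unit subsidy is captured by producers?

Producer share = 0.25

Pre-subsidy: 347 - P = -237 + 3P gives P* = 146, x* = 201.
With the subsidy, sellers receive Ps = Pb + 48 for each unit, where Pb is the price buyers pay.
Supply in terms of Pb becomes xs = -237 + 3(Pb + 48) = -93 + 3Pb. Setting this equal to demand: 347 - Pb = -93 + 3Pb, so Pb = 110.
Sellers receive Ps = 110 + 48 = 158; x' = 347 − 1·110 = 237.
Buyers' price falls by P* − Pb = 146 − 110 = 36; sellers' price rises by Ps − P* = 158 − 146 = 12.
So producers capture 12/48 = 0.25 of each unit of subsidy.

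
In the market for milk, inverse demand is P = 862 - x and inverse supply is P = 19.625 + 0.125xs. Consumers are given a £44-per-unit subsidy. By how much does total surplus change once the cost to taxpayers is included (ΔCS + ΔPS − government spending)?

Pre-subsidy: 862 - x = 19.625 + 0.125x gives x* = 6739/9 and P* = 1019/9.
With the rebate, buyers effectively pay Pb = Ps − 44, where Ps is the price sellers receive.
On the curves, Pb = 862 - x and Ps = 19.625 + 0.125x; the wedge Ps − Pb = 44 gives 19.625 + 0.125x − (862 - x) = 44, so x' = 7091/9.
Then Pb = 862 − 1·(7091/9) = 667/9 and Ps = 19.625 + 0.125·(7091/9) = 1063/9.
ΔCS = ½(6739/9 + 7091/9)(1019/9 − 667/9) = 811360/27; ΔPS = ½(6739/9 + 7091/9)(1063/9 − 1019/9) = 101420/27.
Government spending = 44 × 7091/9 = 312004/9.
Net change = 811360/27 + 101420/27 − 312004/9 = -7744/9. The loss equals the DWL triangle ½·44·352/9.

Net change in total surplus = -7744/9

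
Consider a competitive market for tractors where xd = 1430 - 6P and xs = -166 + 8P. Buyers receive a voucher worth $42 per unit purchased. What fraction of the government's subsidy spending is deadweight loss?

DWL / government spending = 36/445

Pre-subsidy: 1430 - 6P = -166 + 8P gives P* = 114, x* = 746.
With the rebate, buyers effectively pay Pb = Ps − 42, where Ps is the price sellers receive.
Demand in terms of Ps becomes xd = 1430 − 6(Ps − 42) = 1682 - 6Ps. Setting this equal to supply: 1682 - 6Ps = -166 + 8Ps, so Ps = 132.
Buyers pay Pb = 132 − 42 = 90; x' = -166 + 8·132 = 890.
ΔCS = ½(746 + 890)(114 − 90) = 19632; ΔPS = ½(746 + 890)(132 − 114) = 14724.
Government spending = 42 × 890 = 37380.
DWL = ½ × 42 × (890 − 746) = 3024; fraction = 3024 / 37380 = 36/445.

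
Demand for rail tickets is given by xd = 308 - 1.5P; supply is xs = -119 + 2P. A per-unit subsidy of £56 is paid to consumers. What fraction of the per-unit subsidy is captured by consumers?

Pre-subsidy: 308 - 1.5P = -119 + 2P gives P* = 122, x* = 125.
With the rebate, buyers effectively pay Pb = Ps − 56, where Ps is the price sellers receive.
Demand in terms of Ps becomes xd = 308 − 1.5(Ps − 56) = 392 - 1.5Ps. Setting this equal to supply: 392 - 1.5Ps = -119 + 2Ps, so Ps = 146.
Buyers pay Pb = 146 − 56 = 90; x' = -119 + 2·146 = 173.
Buyers' price falls by P* − Pb = 122 − 90 = 32; sellers' price rises by Ps − P* = 146 − 122 = 24.
So consumers capture 32/56 = 4/7 of each unit of subsidy.

Consumer share = 4/7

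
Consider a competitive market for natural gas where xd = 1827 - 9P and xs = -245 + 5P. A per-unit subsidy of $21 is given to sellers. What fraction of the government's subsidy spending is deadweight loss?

DWL / government spending = 0.06

Pre-subsidy: 1827 - 9P = -245 + 5P gives P* = 148, x* = 495.
With the subsidy, sellers receive Ps = Pb + 21 for each unit, where Pb is the price buyers pay.
Supply in terms of Pb becomes xs = -245 + 5(Pb + 21) = -140 + 5Pb. Setting this equal to demand: 1827 - 9Pb = -140 + 5Pb, so Pb = 140.5.
Sellers receive Ps = 140.5 + 21 = 161.5; x' = 1827 − 9·140.5 = 562.5.
ΔCS = ½(495 + 562.5)(148 − 140.5) = 3965.625; ΔPS = ½(495 + 562.5)(161.5 − 148) = 7138.125.
Government spending = 21 × 562.5 = 11812.5.
DWL = ½ × 21 × (562.5 − 495) = 708.75; fraction = 708.75 / 11812.5 = 0.06.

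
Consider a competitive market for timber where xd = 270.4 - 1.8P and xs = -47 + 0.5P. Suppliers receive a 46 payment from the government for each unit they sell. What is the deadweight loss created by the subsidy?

Deadweight loss = 414

Pre-subsidy: 270.4 - 1.8P = -47 + 0.5P gives P* = 138, x* = 22.
With the subsidy, sellers receive Ps = Pb + 46 for each unit, where Pb is the price buyers pay.
Supply in terms of Pb becomes xs = -47 + 0.5(Pb + 46) = -24 + 0.5Pb. Setting this equal to demand: 270.4 - 1.8Pb = -24 + 0.5Pb, so Pb = 128.
Sellers receive Ps = 128 + 46 = 174; x' = 270.4 − 1.8·128 = 40.
The subsidy expands output by 40 − 22 = 18 past the efficient level; on those units the gap between marginal cost and willingness to pay runs from 0 up to 46.
DWL = ½ × 46 × 18 = 414.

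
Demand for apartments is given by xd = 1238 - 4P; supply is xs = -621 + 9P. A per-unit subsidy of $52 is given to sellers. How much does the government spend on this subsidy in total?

Pre-subsidy: 1238 - 4P = -621 + 9P gives P* = 143, x* = 666.
With the subsidy, sellers receive Ps = Pb + 52 for each unit, where Pb is the price buyers pay.
Supply in terms of Pb becomes xs = -621 + 9(Pb + 52) = -153 + 9Pb. Setting this equal to demand: 1238 - 4Pb = -153 + 9Pb, so Pb = 107.
Sellers receive Ps = 107 + 52 = 159; x' = 1238 − 4·107 = 810.
Government outlay = subsidy × quantity = 52 × 810 = 42120.

Government cost = $42120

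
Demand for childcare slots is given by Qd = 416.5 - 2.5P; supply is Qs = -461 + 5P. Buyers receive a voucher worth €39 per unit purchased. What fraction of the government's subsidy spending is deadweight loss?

DWL / government spending = 65/378

Pre-subsidy: 416.5 - 2.5P = -461 + 5P gives P* = 117, Q* = 124.
With the rebate, buyers effectively pay Pb = Ps − 39, where Ps is the price sellers receive.
Demand in terms of Ps becomes Qd = 416.5 − 2.5(Ps − 39) = 514 - 2.5Ps. Setting this equal to supply: 514 - 2.5Ps = -461 + 5Ps, so Ps = 130.
Buyers pay Pb = 130 − 39 = 91; Q' = -461 + 5·130 = 189.
ΔCS = ½(124 + 189)(117 − 91) = 4069; ΔPS = ½(124 + 189)(130 − 117) = 2034.5.
Government spending = 39 × 189 = 7371.
DWL = ½ × 39 × (189 − 124) = 1267.5; fraction = 1267.5 / 7371 = 65/378.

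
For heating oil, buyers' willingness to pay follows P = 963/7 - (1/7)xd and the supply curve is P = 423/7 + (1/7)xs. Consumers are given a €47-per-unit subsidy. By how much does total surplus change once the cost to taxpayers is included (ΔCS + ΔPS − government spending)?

Pre-subsidy: 963/7 - (1/7)x = 423/7 + (1/7)x gives x* = 270 and P* = 99.
With the rebate, buyers effectively pay Pb = Ps − 47, where Ps is the price sellers receive.
On the curves, Pb = 963/7 - (1/7)x and Ps = 423/7 + (1/7)x; the wedge Ps − Pb = 47 gives 423/7 + (1/7)x − (963/7 - (1/7)x) = 47, so x' = 434.5.
Then Pb = 963/7 − (1/7)·434.5 = 75.5 and Ps = 423/7 + (1/7)·434.5 = 122.5.
ΔCS = ½(270 + 434.5)(99 − 75.5) = 8277.875; ΔPS = ½(270 + 434.5)(122.5 − 99) = 8277.875.
Government spending = 47 × 434.5 = 20421.5.
Net change = 8277.875 + 8277.875 − 20421.5 = -3865.75. The loss equals the DWL triangle ½·47·164.5.

Net change in total surplus = -€3865.75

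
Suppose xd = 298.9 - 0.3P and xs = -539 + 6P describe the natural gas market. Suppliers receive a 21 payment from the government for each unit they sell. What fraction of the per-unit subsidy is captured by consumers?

Consumer share = 20/21

Pre-subsidy: 298.9 - 0.3P = -539 + 6P gives P* = 133, x* = 259.
With the subsidy, sellers receive Ps = Pb + 21 for each unit, where Pb is the price buyers pay.
Supply in terms of Pb becomes xs = -539 + 6(Pb + 21) = -413 + 6Pb. Setting this equal to demand: 298.9 - 0.3Pb = -413 + 6Pb, so Pb = 113.
Sellers receive Ps = 113 + 21 = 134; x' = 298.9 − 0.3·113 = 265.
Buyers' price falls by P* − Pb = 133 − 113 = 20; sellers' price rises by Ps − P* = 134 − 133 = 1.
So consumers capture 20/21 = 20/21 of each unit of subsidy.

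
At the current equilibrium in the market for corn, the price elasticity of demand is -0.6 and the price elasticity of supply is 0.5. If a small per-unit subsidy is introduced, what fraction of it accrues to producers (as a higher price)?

For a small subsidy around the equilibrium, the benefit split depends on the relative slopes, which at a point are proportional to the elasticities.
Buyer share = εs/(εs + |εd|) = 0.5/(0.5 + 0.6) = 5/11; seller share = |εd|/(εs + |εd|) = 6/11.
So producers capture 6/11 of the subsidy.

Producer share = 6/11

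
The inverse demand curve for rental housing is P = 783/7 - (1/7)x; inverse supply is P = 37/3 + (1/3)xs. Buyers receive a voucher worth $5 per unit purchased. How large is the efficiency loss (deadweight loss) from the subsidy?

Deadweight loss = $26.25

Pre-subsidy: 783/7 - (1/7)x = 37/3 + (1/3)x gives x* = 209 and P* = 82.
With the rebate, buyers effectively pay Pb = Ps − 5, where Ps is the price sellers receive.
On the curves, Pb = 783/7 - (1/7)x and Ps = 37/3 + (1/3)x; the wedge Ps − Pb = 5 gives 37/3 + (1/3)x − (783/7 - (1/7)x) = 5, so x' = 219.5.
Then Pb = 783/7 − (1/7)·219.5 = 80.5 and Ps = 37/3 + (1/3)·219.5 = 85.5.
The subsidy expands output by 219.5 − 209 = 10.5 past the efficient level; on those units the gap between marginal cost and willingness to pay runs from 0 up to 5.
DWL = ½ × 5 × 10.5 = 26.25.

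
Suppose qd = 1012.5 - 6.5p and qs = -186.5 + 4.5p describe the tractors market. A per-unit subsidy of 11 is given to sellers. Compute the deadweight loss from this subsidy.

Pre-subsidy: 1012.5 - 6.5p = -186.5 + 4.5p gives p* = 109, q* = 304.
With the subsidy, sellers receive ps = pb + 11 for each unit, where pb is the price buyers pay.
Supply in terms of pb becomes qs = -186.5 + 4.5(pb + 11) = -137 + 4.5pb. Setting this equal to demand: 1012.5 - 6.5pb = -137 + 4.5pb, so pb = 104.5.
Sellers receive ps = 104.5 + 11 = 115.5; q' = 1012.5 − 6.5·104.5 = 333.25.
The subsidy expands output by 333.25 − 304 = 29.25 past the efficient level; on those units the gap between marginal cost and willingness to pay runs from 0 up to 11.
DWL = ½ × 11 × 29.25 = 160.875.

Deadweight loss = 160.875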